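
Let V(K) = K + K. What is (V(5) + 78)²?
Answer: 7744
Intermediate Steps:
V(K) = 2*K
(V(5) + 78)² = (2*5 + 78)² = (10 + 78)² = 88² = 7744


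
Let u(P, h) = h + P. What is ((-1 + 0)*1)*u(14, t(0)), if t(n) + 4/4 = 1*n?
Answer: -13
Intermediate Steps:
t(n) = -1 + n (t(n) = -1 + 1*n = -1 + n)
u(P, h) = P + h
((-1 + 0)*1)*u(14, t(0)) = ((-1 + 0)*1)*(14 + (-1 + 0)) = (-1*1)*(14 - 1) = -1*13 = -13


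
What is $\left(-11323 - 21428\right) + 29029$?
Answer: $-3722$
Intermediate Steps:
$\left(-11323 - 21428\right) + 29029 = -32751 + 29029 = -3722$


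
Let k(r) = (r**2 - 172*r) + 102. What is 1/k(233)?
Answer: 1/14315 ≈ 6.9857e-5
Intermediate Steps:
k(r) = 102 + r**2 - 172*r
1/k(233) = 1/(102 + 233**2 - 172*233) = 1/(102 + 54289 - 40076) = 1/14315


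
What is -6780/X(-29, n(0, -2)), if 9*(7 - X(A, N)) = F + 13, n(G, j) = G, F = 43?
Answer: -61020/7 ≈ -8717.1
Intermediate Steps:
X(A, N) = 7/9 (X(A, N) = 7 - (43 + 13)/9 = 7 - 1/9*56 = 7 - 56/9 = 7/9)
-6780/X(-29, n(0, -2)) = -6780/7/9 = -6780*9/7 = -61020/7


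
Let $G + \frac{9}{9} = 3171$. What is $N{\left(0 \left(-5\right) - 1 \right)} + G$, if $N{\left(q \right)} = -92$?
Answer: $3078$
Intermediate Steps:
$G = 3170$ ($G = -1 + 3171 = 3170$)
$N{\left(0 \left(-5\right) - 1 \right)} + G = -92 + 3170 = 3078$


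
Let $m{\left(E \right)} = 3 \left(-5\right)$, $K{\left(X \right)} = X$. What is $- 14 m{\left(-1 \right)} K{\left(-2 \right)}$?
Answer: $-420$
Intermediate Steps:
$m{\left(E \right)} = -15$
$- 14 m{\left(-1 \right)} K{\left(-2 \right)} = \left(-14\right) \left(-15\right) \left(-2\right) = 210 \left(-2\right) = -420$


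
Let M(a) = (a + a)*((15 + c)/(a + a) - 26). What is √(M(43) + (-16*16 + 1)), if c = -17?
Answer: 3*I*√277 ≈ 49.93*I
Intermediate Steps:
M(a) = 2*a*(-26 - 1/a) (M(a) = (a + a)*((15 - 17)/(a + a) - 26) = (2*a)*(-2*1/(2*a) - 26) = (2*a)*(-1/a - 26) = (2*a)*(-26 - 1/a) = 2*a*(-26 - 1/a))
√(M(43) + (-16*16 + 1)) = √((-2 - 52*43) + (-16*16 + 1)) = √((-2 - 2236) + (-256 + 1)) = √(-2238 - 255) = √(-2493) = 3*I*√277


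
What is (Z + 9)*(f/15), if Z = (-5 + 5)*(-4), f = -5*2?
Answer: -6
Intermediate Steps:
f = -10
Z = 0 (Z = 0*(-4) = 0)
(Z + 9)*(f/15) = (0 + 9)*(-10/15) = 9*(-10*1/15) = 9*(-⅔) = -6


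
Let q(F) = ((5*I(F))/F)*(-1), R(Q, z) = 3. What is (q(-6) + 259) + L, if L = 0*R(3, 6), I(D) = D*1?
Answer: 254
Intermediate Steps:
I(D) = D
L = 0 (L = 0*3 = 0)
q(F) = -5 (q(F) = ((5*F)/F)*(-1) = 5*(-1) = -5)
(q(-6) + 259) + L = (-5 + 259) + 0 = 254 + 0 = 254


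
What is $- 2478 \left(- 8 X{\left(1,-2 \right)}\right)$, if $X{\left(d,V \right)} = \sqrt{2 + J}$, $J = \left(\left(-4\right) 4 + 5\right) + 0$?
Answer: $59472 i \approx 59472.0 i$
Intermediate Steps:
$J = -11$ ($J = \left(-16 + 5\right) + 0 = -11 + 0 = -11$)
$X{\left(d,V \right)} = 3 i$ ($X{\left(d,V \right)} = \sqrt{2 - 11} = \sqrt{-9} = 3 i$)
$- 2478 \left(- 8 X{\left(1,-2 \right)}\right) = - 2478 \left(- 8 \cdot 3 i\right) = - 2478 \left(- 24 i\right) = 59472 i$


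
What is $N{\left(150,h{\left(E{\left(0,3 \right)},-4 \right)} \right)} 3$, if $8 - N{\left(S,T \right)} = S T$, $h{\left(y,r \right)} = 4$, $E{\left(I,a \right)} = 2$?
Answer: $-1776$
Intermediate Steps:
$N{\left(S,T \right)} = 8 - S T$
$N{\left(150,h{\left(E{\left(0,3 \right)},-4 \right)} \right)} 3 = \left(8 - 150 \cdot 4\right) 3 = \left(8 - 600\right) 3 = \left(-592\right) 3 = -1776$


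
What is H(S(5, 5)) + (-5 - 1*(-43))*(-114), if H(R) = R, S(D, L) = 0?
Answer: -4332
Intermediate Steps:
H(S(5, 5)) + (-5 - 1*(-43))*(-114) = 0 + (-5 - 1*(-43))*(-114) = 0 + (-5 + 43)*(-114) = 0 + 38*(-114) = 0 - 4332 = -4332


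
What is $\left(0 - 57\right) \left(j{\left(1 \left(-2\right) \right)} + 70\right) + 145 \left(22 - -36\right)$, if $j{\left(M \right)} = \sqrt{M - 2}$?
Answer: $4420 - 114 i \approx 4420.0 - 114.0 i$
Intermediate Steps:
$j{\left(M \right)} = \sqrt{-2 + M}$
$\left(0 - 57\right) \left(j{\left(1 \left(-2\right) \right)} + 70\right) + 145 \left(22 - -36\right) = \left(0 - 57\right) \left(\sqrt{-2 + 1 \left(-2\right)} + 70\right) + 145 \left(22 - -36\right) = - 57 \left(\sqrt{-2 - 2} + 70\right) + 145 \left(22 + 36\right) = - 57 \left(\sqrt{-4} + 70\right) + 145 \cdot 58 = - 57 \left(2 i + 70\right) + 8410 = - 57 \left(70 + 2 i\right) + 8410 = \left(-3990 - 114 i\right) + 8410 = 4420 - 114 i$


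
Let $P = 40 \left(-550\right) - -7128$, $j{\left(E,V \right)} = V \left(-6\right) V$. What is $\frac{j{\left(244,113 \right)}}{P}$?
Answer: $\frac{38307}{7436} \approx 5.1516$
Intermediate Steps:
$j{\left(E,V \right)} = - 6 V^{2}$ ($j{\left(E,V \right)} = - 6 V V = - 6 V^{2}$)
$P = -14872$ ($P = -22000 + 7128 = -14872$)
$\frac{j{\left(244,113 \right)}}{P} = \frac{\left(-6\right) 113^{2}}{-14872} = \left(-6\right) 12769 \left(- \frac{1}{14872}\right) = \left(-76614\right) \left(- \frac{1}{14872}\right) = \frac{38307}{7436}$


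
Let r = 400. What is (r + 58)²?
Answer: 209764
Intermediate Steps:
(r + 58)² = (400 + 58)² = 458² = 209764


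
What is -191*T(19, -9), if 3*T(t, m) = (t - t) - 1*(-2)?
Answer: -382/3 ≈ -127.33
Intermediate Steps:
T(t, m) = ⅔ (T(t, m) = ((t - t) - 1*(-2))/3 = (0 + 2)/3 = (⅓)*2 = ⅔)
-191*T(19, -9) = -191*⅔ = -382/3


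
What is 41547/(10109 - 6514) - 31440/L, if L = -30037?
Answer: 1360974039/107983015 ≈ 12.604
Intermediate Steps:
41547/(10109 - 6514) - 31440/L = 41547/(10109 - 6514) - 31440/(-30037) = 41547/3595 - 31440*(-1/30037) = 41547*(1/3595) + 31440/30037 = 41547/3595 + 31440/30037 = 1360974039/107983015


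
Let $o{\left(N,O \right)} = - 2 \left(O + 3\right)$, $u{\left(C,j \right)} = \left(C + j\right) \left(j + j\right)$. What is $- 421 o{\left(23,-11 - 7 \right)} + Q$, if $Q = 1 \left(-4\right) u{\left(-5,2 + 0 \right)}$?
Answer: $-12582$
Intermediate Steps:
$u{\left(C,j \right)} = 2 j \left(C + j\right)$ ($u{\left(C,j \right)} = \left(C + j\right) 2 j = 2 j \left(C + j\right)$)
$Q = 48$ ($Q = 1 \left(-4\right) 2 \left(2 + 0\right) \left(-5 + \left(2 + 0\right)\right) = - 4 \cdot 2 \cdot 2 \left(-5 + 2\right) = - 4 \cdot 2 \cdot 2 \left(-3\right) = \left(-4\right) \left(-12\right) = 48$)
$o{\left(N,O \right)} = -6 - 2 O$ ($o{\left(N,O \right)} = - 2 \left(3 + O\right) = -6 - 2 O$)
$- 421 o{\left(23,-11 - 7 \right)} + Q = - 421 \left(-6 - 2 \left(-11 - 7\right)\right) + 48 = - 421 \left(-6 - -36\right) + 48 = - 421 \left(-6 + 36\right) + 48 = \left(-421\right) 30 + 48 = -12630 + 48 = -12582$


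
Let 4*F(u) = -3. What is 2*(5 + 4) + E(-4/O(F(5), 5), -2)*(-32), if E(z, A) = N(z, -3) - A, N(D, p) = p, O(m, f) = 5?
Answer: 50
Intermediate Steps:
F(u) = -3/4 (F(u) = (1/4)*(-3) = -3/4)
E(z, A) = -3 - A
2*(5 + 4) + E(-4/O(F(5), 5), -2)*(-32) = 2*(5 + 4) + (-3 - 1*(-2))*(-32) = 2*9 + (-3 + 2)*(-32) = 18 - 1*(-32) = 18 + 32 = 50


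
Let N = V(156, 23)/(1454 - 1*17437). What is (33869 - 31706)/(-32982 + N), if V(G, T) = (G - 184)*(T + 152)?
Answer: -34571229/527146406 ≈ -0.065582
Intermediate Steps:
V(G, T) = (-184 + G)*(152 + T)
N = 4900/15983 (N = (-27968 - 184*23 + 152*156 + 156*23)/(1454 - 1*17437) = (-27968 - 4232 + 23712 + 3588)/(1454 - 17437) = -4900/(-15983) = -4900*(-1/15983) = 4900/15983 ≈ 0.30658)
(33869 - 31706)/(-32982 + N) = (33869 - 31706)/(-32982 + 4900/15983) = 2163/(-527146406/15983) = 2163*(-15983/527146406) = -34571229/527146406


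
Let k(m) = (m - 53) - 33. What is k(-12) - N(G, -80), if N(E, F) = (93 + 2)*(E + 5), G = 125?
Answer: -12448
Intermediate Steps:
N(E, F) = 475 + 95*E (N(E, F) = 95*(5 + E) = 475 + 95*E)
k(m) = -86 + m (k(m) = (-53 + m) - 33 = -86 + m)
k(-12) - N(G, -80) = (-86 - 12) - (475 + 95*125) = -98 - (475 + 11875) = -98 - 1*12350 = -98 - 12350 = -12448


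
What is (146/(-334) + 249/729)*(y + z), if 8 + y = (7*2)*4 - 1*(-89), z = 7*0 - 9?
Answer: -496384/40581 ≈ -12.232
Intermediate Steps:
z = -9 (z = 0 - 9 = -9)
y = 137 (y = -8 + ((7*2)*4 - 1*(-89)) = -8 + (14*4 + 89) = -8 + (56 + 89) = -8 + 145 = 137)
(146/(-334) + 249/729)*(y + z) = (146/(-334) + 249/729)*(137 - 9) = (146*(-1/334) + 249*(1/729))*128 = (-73/167 + 83/243)*128 = -3878/40581*128 = -496384/40581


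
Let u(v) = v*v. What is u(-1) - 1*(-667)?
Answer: 668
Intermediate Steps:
u(v) = v²
u(-1) - 1*(-667) = (-1)² - 1*(-667) = 1 + 667 = 668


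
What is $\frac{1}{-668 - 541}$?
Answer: $- \frac{1}{1209} \approx -0.00082713$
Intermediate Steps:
$\frac{1}{-668 - 541} = \frac{1}{-1209} = - \frac{1}{1209}$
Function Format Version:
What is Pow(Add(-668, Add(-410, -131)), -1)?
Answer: Rational(-1, 1209) ≈ -0.00082713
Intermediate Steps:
Pow(Add(-668, Add(-410, -131)), -1) = Pow(Add(-668, -541), -1) = Pow(-1209, -1) = Rational(-1, 1209)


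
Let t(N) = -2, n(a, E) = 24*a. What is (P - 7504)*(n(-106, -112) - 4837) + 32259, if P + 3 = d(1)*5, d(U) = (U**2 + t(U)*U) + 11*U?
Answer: 55072376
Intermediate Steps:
d(U) = U**2 + 9*U (d(U) = (U**2 - 2*U) + 11*U = U**2 + 9*U)
P = 47 (P = -3 + (1*(9 + 1))*5 = -3 + (1*10)*5 = -3 + 10*5 = -3 + 50 = 47)
(P - 7504)*(n(-106, -112) - 4837) + 32259 = (47 - 7504)*(24*(-106) - 4837) + 32259 = -7457*(-2544 - 4837) + 32259 = -7457*(-7381) + 32259 = 55040117 + 32259 = 55072376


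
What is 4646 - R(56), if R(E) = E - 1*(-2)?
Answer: 4588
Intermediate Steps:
R(E) = 2 + E (R(E) = E + 2 = 2 + E)
4646 - R(56) = 4646 - (2 + 56) = 4646 - 1*58 = 4646 - 58 = 4588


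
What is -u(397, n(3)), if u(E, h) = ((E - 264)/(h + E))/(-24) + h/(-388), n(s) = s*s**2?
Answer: 81589/987072 ≈ 0.082658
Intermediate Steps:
n(s) = s**3
u(E, h) = -h/388 - (-264 + E)/(24*(E + h)) (u(E, h) = ((-264 + E)/(E + h))*(-1/24) + h*(-1/388) = ((-264 + E)/(E + h))*(-1/24) - h/388 = -(-264 + E)/(24*(E + h)) - h/388 = -h/388 - (-264 + E)/(24*(E + h)))
-u(397, n(3)) = -(11 - 1/24*397 - (3**3)**2/388 - 1/388*397*3**3)/(397 + 3**3) = -(11 - 397/24 - 1/388*27**2 - 1/388*397*27)/(397 + 27) = -(11 - 397/24 - 1/388*729 - 10719/388)/424 = -(11 - 397/24 - 729/388 - 10719/388)/424 = -(-81589)/(424*2328) = -1*(-81589/987072) = 81589/987072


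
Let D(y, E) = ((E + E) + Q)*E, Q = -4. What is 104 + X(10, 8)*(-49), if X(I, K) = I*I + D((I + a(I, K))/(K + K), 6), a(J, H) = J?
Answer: -7148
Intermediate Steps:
D(y, E) = E*(-4 + 2*E) (D(y, E) = ((E + E) - 4)*E = (2*E - 4)*E = (-4 + 2*E)*E = E*(-4 + 2*E))
X(I, K) = 48 + I² (X(I, K) = I*I + 2*6*(-2 + 6) = I² + 2*6*4 = I² + 48 = 48 + I²)
104 + X(10, 8)*(-49) = 104 + (48 + 10²)*(-49) = 104 + (48 + 100)*(-49) = 104 + 148*(-49) = 104 - 7252 = -7148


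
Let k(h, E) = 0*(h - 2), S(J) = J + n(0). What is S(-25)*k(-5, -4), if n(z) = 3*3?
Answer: 0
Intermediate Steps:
n(z) = 9
S(J) = 9 + J (S(J) = J + 9 = 9 + J)
k(h, E) = 0 (k(h, E) = 0*(-2 + h) = 0)
S(-25)*k(-5, -4) = (9 - 25)*0 = -16*0 = 0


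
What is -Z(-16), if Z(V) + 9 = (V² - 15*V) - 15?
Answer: -472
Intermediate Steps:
Z(V) = -24 + V² - 15*V (Z(V) = -9 + ((V² - 15*V) - 15) = -9 + (-15 + V² - 15*V) = -24 + V² - 15*V)
-Z(-16) = -(-24 + (-16)² - 15*(-16)) = -(-24 + 256 + 240) = -1*472 = -472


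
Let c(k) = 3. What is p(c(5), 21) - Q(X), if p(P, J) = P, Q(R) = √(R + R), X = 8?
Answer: -1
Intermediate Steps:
Q(R) = √2*√R (Q(R) = √(2*R) = √2*√R)
p(c(5), 21) - Q(X) = 3 - √2*√8 = 3 - √2*2*√2 = 3 - 1*4 = 3 - 4 = -1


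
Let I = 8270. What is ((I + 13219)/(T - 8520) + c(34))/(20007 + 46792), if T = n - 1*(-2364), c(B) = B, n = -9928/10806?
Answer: 1014933221/2222124311768 ≈ 0.00045674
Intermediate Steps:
n = -4964/5403 (n = -9928*1/10806 = -4964/5403 ≈ -0.91875)
T = 12767728/5403 (T = -4964/5403 - 1*(-2364) = -4964/5403 + 2364 = 12767728/5403 ≈ 2363.1)
((I + 13219)/(T - 8520) + c(34))/(20007 + 46792) = ((8270 + 13219)/(12767728/5403 - 8520) + 34)/(20007 + 46792) = (21489/(-33265832/5403) + 34)/66799 = (21489*(-5403/33265832) + 34)*(1/66799) = (-116105067/33265832 + 34)*(1/66799) = (1014933221/33265832)*(1/66799) = 1014933221/2222124311768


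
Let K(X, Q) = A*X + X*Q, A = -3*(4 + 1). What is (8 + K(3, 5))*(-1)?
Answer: 22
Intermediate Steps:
A = -15 (A = -3*5 = -15)
K(X, Q) = -15*X + Q*X (K(X, Q) = -15*X + X*Q = -15*X + Q*X)
(8 + K(3, 5))*(-1) = (8 + 3*(-15 + 5))*(-1) = (8 + 3*(-10))*(-1) = (8 - 30)*(-1) = -22*(-1) = 22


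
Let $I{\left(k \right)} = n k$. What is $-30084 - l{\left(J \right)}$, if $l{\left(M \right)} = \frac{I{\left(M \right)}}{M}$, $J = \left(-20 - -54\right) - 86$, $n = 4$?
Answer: $-30088$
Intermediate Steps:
$I{\left(k \right)} = 4 k$
$J = -52$ ($J = \left(-20 + 54\right) - 86 = 34 - 86 = -52$)
$l{\left(M \right)} = 4$ ($l{\left(M \right)} = \frac{4 M}{M} = 4$)
$-30084 - l{\left(J \right)} = -30084 - 4 = -30088$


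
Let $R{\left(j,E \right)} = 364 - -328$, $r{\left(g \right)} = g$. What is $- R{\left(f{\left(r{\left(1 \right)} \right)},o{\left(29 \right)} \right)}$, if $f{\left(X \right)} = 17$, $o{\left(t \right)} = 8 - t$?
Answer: $-692$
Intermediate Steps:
$R{\left(j,E \right)} = 692$ ($R{\left(j,E \right)} = 364 + 328 = 692$)
$- R{\left(f{\left(r{\left(1 \right)} \right)},o{\left(29 \right)} \right)} = \left(-1\right) 692 = -692$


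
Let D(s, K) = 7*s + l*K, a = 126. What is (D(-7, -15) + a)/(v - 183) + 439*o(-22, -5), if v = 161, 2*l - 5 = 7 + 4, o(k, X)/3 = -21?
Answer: -608411/22 ≈ -27655.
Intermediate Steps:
o(k, X) = -63 (o(k, X) = 3*(-21) = -63)
l = 8 (l = 5/2 + (7 + 4)/2 = 5/2 + (½)*11 = 5/2 + 11/2 = 8)
D(s, K) = 7*s + 8*K
(D(-7, -15) + a)/(v - 183) + 439*o(-22, -5) = ((7*(-7) + 8*(-15)) + 126)/(161 - 183) + 439*(-63) = ((-49 - 120) + 126)/(-22) - 27657 = (-169 + 126)*(-1/22) - 27657 = -43*(-1/22) - 27657 = 43/22 - 27657 = -608411/22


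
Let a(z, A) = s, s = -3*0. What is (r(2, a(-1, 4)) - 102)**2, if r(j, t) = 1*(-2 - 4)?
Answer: 11664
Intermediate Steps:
s = 0
a(z, A) = 0
r(j, t) = -6 (r(j, t) = 1*(-6) = -6)
(r(2, a(-1, 4)) - 102)**2 = (-6 - 102)**2 = (-108)**2 = 11664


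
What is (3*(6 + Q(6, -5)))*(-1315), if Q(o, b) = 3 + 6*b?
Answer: 82845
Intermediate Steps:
(3*(6 + Q(6, -5)))*(-1315) = (3*(6 + (3 + 6*(-5))))*(-1315) = (3*(6 + (3 - 30)))*(-1315) = (3*(6 - 27))*(-1315) = (3*(-21))*(-1315) = -63*(-1315) = 82845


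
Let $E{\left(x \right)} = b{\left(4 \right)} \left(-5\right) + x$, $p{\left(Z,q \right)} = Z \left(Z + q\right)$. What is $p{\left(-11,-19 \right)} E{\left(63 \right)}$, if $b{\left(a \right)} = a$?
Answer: $14190$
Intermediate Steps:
$E{\left(x \right)} = -20 + x$ ($E{\left(x \right)} = 4 \left(-5\right) + x = -20 + x$)
$p{\left(-11,-19 \right)} E{\left(63 \right)} = - 11 \left(-11 - 19\right) \left(-20 + 63\right) = \left(-11\right) \left(-30\right) 43 = 330 \cdot 43 = 14190$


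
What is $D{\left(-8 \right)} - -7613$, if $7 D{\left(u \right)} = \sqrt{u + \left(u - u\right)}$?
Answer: $7613 + \frac{2 i \sqrt{2}}{7} \approx 7613.0 + 0.40406 i$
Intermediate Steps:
$D{\left(u \right)} = \frac{\sqrt{u}}{7}$ ($D{\left(u \right)} = \frac{\sqrt{u + \left(u - u\right)}}{7} = \frac{\sqrt{u + 0}}{7} = \frac{\sqrt{u}}{7}$)
$D{\left(-8 \right)} - -7613 = \frac{\sqrt{-8}}{7} - -7613 = \frac{2 i \sqrt{2}}{7} + 7613 = 7613 + \frac{2 i \sqrt{2}}{7}$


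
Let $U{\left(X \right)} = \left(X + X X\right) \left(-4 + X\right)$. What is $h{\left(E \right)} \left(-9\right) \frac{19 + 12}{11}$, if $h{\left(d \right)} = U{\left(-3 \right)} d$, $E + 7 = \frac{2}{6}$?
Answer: $- \frac{78120}{11} \approx -7101.8$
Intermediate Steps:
$U{\left(X \right)} = \left(-4 + X\right) \left(X + X^{2}\right)$ ($U{\left(X \right)} = \left(X + X^{2}\right) \left(-4 + X\right) = \left(-4 + X\right) \left(X + X^{2}\right)$)
$E = - \frac{20}{3}$ ($E = -7 + \frac{2}{6} = -7 + 2 \cdot \frac{1}{6} = -7 + \frac{1}{3} = - \frac{20}{3} \approx -6.6667$)
$h{\left(d \right)} = - 42 d$ ($h{\left(d \right)} = - 3 \left(-4 + \left(-3\right)^{2} - -9\right) d = - 3 \left(-4 + 9 + 9\right) d = \left(-3\right) 14 d = - 42 d$)
$h{\left(E \right)} \left(-9\right) \frac{19 + 12}{11} = \left(-42\right) \left(- \frac{20}{3}\right) \left(-9\right) \frac{19 + 12}{11} = 280 \left(-9\right) 31 \cdot \frac{1}{11} = \left(-2520\right) \frac{31}{11} = - \frac{78120}{11}$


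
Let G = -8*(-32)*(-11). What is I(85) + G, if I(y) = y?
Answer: -2731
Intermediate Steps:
G = -2816 (G = 256*(-11) = -2816)
I(85) + G = 85 - 2816 = -2731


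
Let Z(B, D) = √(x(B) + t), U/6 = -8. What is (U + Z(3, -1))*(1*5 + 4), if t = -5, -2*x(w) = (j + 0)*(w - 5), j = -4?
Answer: -432 + 27*I ≈ -432.0 + 27.0*I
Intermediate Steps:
x(w) = -10 + 2*w (x(w) = -(-4 + 0)*(w - 5)/2 = -(-2)*(-5 + w) = -(20 - 4*w)/2 = -10 + 2*w)
U = -48 (U = 6*(-8) = -48)
Z(B, D) = √(-15 + 2*B) (Z(B, D) = √((-10 + 2*B) - 5) = √(-15 + 2*B))
(U + Z(3, -1))*(1*5 + 4) = (-48 + √(-15 + 2*3))*(1*5 + 4) = (-48 + √(-15 + 6))*(5 + 4) = (-48 + √(-9))*9 = (-48 + 3*I)*9 = -432 + 27*I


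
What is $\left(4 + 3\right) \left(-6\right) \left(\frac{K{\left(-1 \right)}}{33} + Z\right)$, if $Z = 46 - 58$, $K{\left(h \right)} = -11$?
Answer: $518$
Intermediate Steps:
$Z = -12$
$\left(4 + 3\right) \left(-6\right) \left(\frac{K{\left(-1 \right)}}{33} + Z\right) = \left(4 + 3\right) \left(-6\right) \left(- \frac{11}{33} - 12\right) = 7 \left(-6\right) \left(\left(-11\right) \frac{1}{33} - 12\right) = - 42 \left(- \frac{1}{3} - 12\right) = \left(-42\right) \left(- \frac{37}{3}\right) = 518$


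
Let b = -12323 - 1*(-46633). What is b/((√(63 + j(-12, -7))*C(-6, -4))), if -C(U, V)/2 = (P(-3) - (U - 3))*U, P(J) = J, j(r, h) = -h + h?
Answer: 17155*√7/756 ≈ 60.037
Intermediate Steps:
j(r, h) = 0
b = 34310 (b = -12323 + 46633 = 34310)
C(U, V) = 2*U² (C(U, V) = -2*(-3 - (U - 3))*U = -2*(-3 - (-3 + U))*U = -2*(-3 + (3 - U))*U = -2*(-U)*U = -(-2)*U² = 2*U²)
b/((√(63 + j(-12, -7))*C(-6, -4))) = 34310/((√(63 + 0)*(2*(-6)²))) = 34310/((√63*(2*36))) = 34310/(((3*√7)*72)) = 34310/((216*√7)) = 34310*(√7/1512) = 17155*√7/756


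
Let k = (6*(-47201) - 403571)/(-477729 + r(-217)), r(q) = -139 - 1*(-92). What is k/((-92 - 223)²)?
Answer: 7547/520959600 ≈ 1.4487e-5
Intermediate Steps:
r(q) = -47 (r(q) = -139 + 92 = -47)
k = 52829/36752 (k = (6*(-47201) - 403571)/(-477729 - 47) = (-283206 - 403571)/(-477776) = -686777*(-1/477776) = 52829/36752 ≈ 1.4374)
k/((-92 - 223)²) = 52829/(36752*((-92 - 223)²)) = 52829/(36752*((-315)²)) = (52829/36752)/99225 = (52829/36752)*(1/99225) = 7547/520959600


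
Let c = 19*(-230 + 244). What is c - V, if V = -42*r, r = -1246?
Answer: -52066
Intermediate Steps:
c = 266 (c = 19*14 = 266)
V = 52332 (V = -42*(-1246) = 52332)
c - V = 266 - 1*52332 = 266 - 52332 = -52066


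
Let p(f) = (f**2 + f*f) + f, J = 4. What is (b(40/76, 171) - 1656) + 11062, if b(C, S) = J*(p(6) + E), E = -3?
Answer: 9706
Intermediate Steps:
p(f) = f + 2*f**2 (p(f) = (f**2 + f**2) + f = 2*f**2 + f = f + 2*f**2)
b(C, S) = 300 (b(C, S) = 4*(6*(1 + 2*6) - 3) = 4*(6*(1 + 12) - 3) = 4*(6*13 - 3) = 4*(78 - 3) = 4*75 = 300)
(b(40/76, 171) - 1656) + 11062 = (300 - 1656) + 11062 = -1356 + 11062 = 9706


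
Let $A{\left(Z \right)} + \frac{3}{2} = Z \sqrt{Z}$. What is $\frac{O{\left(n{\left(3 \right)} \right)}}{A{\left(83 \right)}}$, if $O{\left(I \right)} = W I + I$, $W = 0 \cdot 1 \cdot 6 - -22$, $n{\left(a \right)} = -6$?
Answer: $- \frac{828}{2287139} - \frac{45816 \sqrt{83}}{2287139} \approx -0.18286$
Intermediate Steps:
$W = 22$ ($W = 0 \cdot 6 + 22 = 0 + 22 = 22$)
$O{\left(I \right)} = 23 I$ ($O{\left(I \right)} = 22 I + I = 23 I$)
$A{\left(Z \right)} = - \frac{3}{2} + Z^{\frac{3}{2}}$ ($A{\left(Z \right)} = - \frac{3}{2} + Z \sqrt{Z} = - \frac{3}{2} + Z^{\frac{3}{2}}$)
$\frac{O{\left(n{\left(3 \right)} \right)}}{A{\left(83 \right)}} = \frac{23 \left(-6\right)}{- \frac{3}{2} + 83^{\frac{3}{2}}} = - \frac{138}{- \frac{3}{2} + 83 \sqrt{83}}$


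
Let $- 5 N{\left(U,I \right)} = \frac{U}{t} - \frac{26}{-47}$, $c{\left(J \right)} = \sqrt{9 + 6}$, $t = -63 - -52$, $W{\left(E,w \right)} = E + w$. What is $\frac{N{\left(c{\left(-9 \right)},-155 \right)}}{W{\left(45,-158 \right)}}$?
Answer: $\frac{26}{26555} - \frac{\sqrt{15}}{6215} \approx 0.00035593$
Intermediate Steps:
$t = -11$ ($t = -63 + 52 = -11$)
$c{\left(J \right)} = \sqrt{15}$
$N{\left(U,I \right)} = - \frac{26}{235} + \frac{U}{55}$ ($N{\left(U,I \right)} = - \frac{\frac{U}{-11} - \frac{26}{-47}}{5} = - \frac{U \left(- \frac{1}{11}\right) - - \frac{26}{47}}{5} = - \frac{- \frac{U}{11} + \frac{26}{47}}{5} = - \frac{\frac{26}{47} - \frac{U}{11}}{5} = - \frac{26}{235} + \frac{U}{55}$)
$\frac{N{\left(c{\left(-9 \right)},-155 \right)}}{W{\left(45,-158 \right)}} = \frac{- \frac{26}{235} + \frac{\sqrt{15}}{55}}{45 - 158} = \frac{- \frac{26}{235} + \frac{\sqrt{15}}{55}}{-113} = \left(- \frac{26}{235} + \frac{\sqrt{15}}{55}\right) \left(- \frac{1}{113}\right) = \frac{26}{26555} - \frac{\sqrt{15}}{6215}$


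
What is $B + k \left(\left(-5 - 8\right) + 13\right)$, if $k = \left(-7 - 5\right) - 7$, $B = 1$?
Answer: $1$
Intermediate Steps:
$k = -19$ ($k = -12 - 7 = -19$)
$B + k \left(\left(-5 - 8\right) + 13\right) = 1 - 19 \left(\left(-5 - 8\right) + 13\right) = 1 - 19 \left(-13 + 13\right) = 1 - 0 = 1 + 0 = 1$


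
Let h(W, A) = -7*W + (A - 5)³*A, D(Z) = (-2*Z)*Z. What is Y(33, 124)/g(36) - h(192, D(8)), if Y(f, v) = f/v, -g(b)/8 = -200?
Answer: -59745420492767/198400 ≈ -3.0114e+8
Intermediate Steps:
D(Z) = -2*Z²
g(b) = 1600 (g(b) = -8*(-200) = 1600)
h(W, A) = -7*W + A*(-5 + A)³ (h(W, A) = -7*W + (-5 + A)³*A = -7*W + A*(-5 + A)³)
Y(33, 124)/g(36) - h(192, D(8)) = (33/124)/1600 - (-7*192 + (-2*8²)*(-5 - 2*8²)³) = (33*(1/124))*(1/1600) - (-1344 + (-2*64)*(-5 - 2*64)³) = (33/124)*(1/1600) - (-1344 - 128*(-5 - 128)³) = 33/198400 - (-1344 - 128*(-133)³) = 33/198400 - (-1344 - 128*(-2352637)) = 33/198400 - (-1344 + 301137536) = 33/198400 - 1*301136192 = 33/198400 - 301136192 = -59745420492767/198400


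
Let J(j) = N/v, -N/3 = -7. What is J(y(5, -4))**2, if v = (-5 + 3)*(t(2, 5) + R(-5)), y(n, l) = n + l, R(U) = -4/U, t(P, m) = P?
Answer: 225/16 ≈ 14.063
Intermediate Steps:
N = 21 (N = -3*(-7) = 21)
y(n, l) = l + n
v = -28/5 (v = (-5 + 3)*(2 - 4/(-5)) = -2*(2 - 4*(-1/5)) = -2*(2 + 4/5) = -2*14/5 = -28/5 ≈ -5.6000)
J(j) = -15/4 (J(j) = 21/(-28/5) = 21*(-5/28) = -15/4)
J(y(5, -4))**2 = (-15/4)**2 = 225/16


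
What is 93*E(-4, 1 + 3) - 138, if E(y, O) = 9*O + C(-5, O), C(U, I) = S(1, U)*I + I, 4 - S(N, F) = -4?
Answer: 6558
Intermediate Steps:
S(N, F) = 8 (S(N, F) = 4 - 1*(-4) = 4 + 4 = 8)
C(U, I) = 9*I (C(U, I) = 8*I + I = 9*I)
E(y, O) = 18*O (E(y, O) = 9*O + 9*O = 18*O)
93*E(-4, 1 + 3) - 138 = 93*(18*(1 + 3)) - 138 = 93*(18*4) - 138 = 93*72 - 138 = 6696 - 138 = 6558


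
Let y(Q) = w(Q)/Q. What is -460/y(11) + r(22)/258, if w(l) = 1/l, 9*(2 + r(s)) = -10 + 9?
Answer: -129242539/2322 ≈ -55660.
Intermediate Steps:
r(s) = -19/9 (r(s) = -2 + (-10 + 9)/9 = -2 + (1/9)*(-1) = -2 - 1/9 = -19/9)
w(l) = 1/l
y(Q) = Q**(-2) (y(Q) = 1/(Q*Q) = Q**(-2))
-460/y(11) + r(22)/258 = -460/(11**(-2)) - 19/9/258 = -460/1/121 - 19/9*1/258 = -460*121 - 19/2322 = -55660 - 19/2322 = -129242539/2322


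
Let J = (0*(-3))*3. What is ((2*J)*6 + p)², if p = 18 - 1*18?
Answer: 0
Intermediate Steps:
p = 0 (p = 18 - 18 = 0)
J = 0 (J = 0*3 = 0)
((2*J)*6 + p)² = ((2*0)*6 + 0)² = (0*6 + 0)² = (0 + 0)² = 0² = 0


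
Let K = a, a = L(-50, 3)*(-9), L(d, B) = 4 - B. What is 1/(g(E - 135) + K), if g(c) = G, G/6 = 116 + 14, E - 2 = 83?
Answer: 1/771 ≈ 0.0012970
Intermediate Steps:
E = 85 (E = 2 + 83 = 85)
G = 780 (G = 6*(116 + 14) = 6*130 = 780)
g(c) = 780
a = -9 (a = (4 - 1*3)*(-9) = (4 - 3)*(-9) = 1*(-9) = -9)
K = -9
1/(g(E - 135) + K) = 1/(780 - 9) = 1/771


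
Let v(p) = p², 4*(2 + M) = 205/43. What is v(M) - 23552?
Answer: -696743047/29584 ≈ -23551.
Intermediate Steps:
M = -139/172 (M = -2 + (205/43)/4 = -2 + (205*(1/43))/4 = -2 + (¼)*(205/43) = -2 + 205/172 = -139/172 ≈ -0.80814)
v(M) - 23552 = (-139/172)² - 23552 = 19321/29584 - 23552 = -696743047/29584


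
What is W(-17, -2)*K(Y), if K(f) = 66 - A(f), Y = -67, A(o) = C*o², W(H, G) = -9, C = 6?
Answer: 241812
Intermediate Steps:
A(o) = 6*o²
K(f) = 66 - 6*f²
W(-17, -2)*K(Y) = -9*(66 - 6*(-67)²) = -9*(66 - 6*4489) = -9*(66 - 26934) = -9*(-26868) = 241812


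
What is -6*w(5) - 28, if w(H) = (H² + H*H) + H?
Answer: -358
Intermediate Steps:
w(H) = H + 2*H² (w(H) = (H² + H²) + H = 2*H² + H = H + 2*H²)
-6*w(5) - 28 = -30*(1 + 2*5) - 28 = -30*(1 + 10) - 28 = -30*11 - 28 = -6*55 - 28 = -330 - 28 = -358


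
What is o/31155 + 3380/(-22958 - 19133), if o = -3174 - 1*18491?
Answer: -203441083/262269021 ≈ -0.77570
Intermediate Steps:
o = -21665 (o = -3174 - 18491 = -21665)
o/31155 + 3380/(-22958 - 19133) = -21665/31155 + 3380/(-22958 - 19133) = -21665*1/31155 + 3380/(-42091) = -4333/6231 + 3380*(-1/42091) = -4333/6231 - 3380/42091 = -203441083/262269021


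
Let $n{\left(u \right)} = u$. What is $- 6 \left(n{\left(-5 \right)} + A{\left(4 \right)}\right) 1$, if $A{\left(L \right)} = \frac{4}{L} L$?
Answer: $6$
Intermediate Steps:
$A{\left(L \right)} = 4$
$- 6 \left(n{\left(-5 \right)} + A{\left(4 \right)}\right) 1 = - 6 \left(-5 + 4\right) 1 = \left(-6\right) \left(-1\right) 1 = 6 \cdot 1 = 6$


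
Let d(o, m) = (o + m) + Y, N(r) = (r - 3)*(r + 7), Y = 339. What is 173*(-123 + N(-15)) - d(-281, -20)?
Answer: 3595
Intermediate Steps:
N(r) = (-3 + r)*(7 + r)
d(o, m) = 339 + m + o (d(o, m) = (o + m) + 339 = (m + o) + 339 = 339 + m + o)
173*(-123 + N(-15)) - d(-281, -20) = 173*(-123 + (-21 + (-15)² + 4*(-15))) - (339 - 20 - 281) = 173*(-123 + (-21 + 225 - 60)) - 1*38 = 173*(-123 + 144) - 38 = 173*21 - 38 = 3633 - 38 = 3595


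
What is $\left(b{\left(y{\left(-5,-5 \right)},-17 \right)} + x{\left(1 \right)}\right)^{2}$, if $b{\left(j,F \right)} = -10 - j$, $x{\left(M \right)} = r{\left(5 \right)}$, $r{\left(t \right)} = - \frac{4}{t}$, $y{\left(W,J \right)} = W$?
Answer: $\frac{841}{25} \approx 33.64$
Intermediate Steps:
$x{\left(M \right)} = - \frac{4}{5}$
$\left(b{\left(y{\left(-5,-5 \right)},-17 \right)} + x{\left(1 \right)}\right)^{2} = \left(\left(-10 - -5\right) - \frac{4}{5}\right)^{2} = \left(\left(-10 + 5\right) - \frac{4}{5}\right)^{2} = \left(-5 - \frac{4}{5}\right)^{2} = \left(- \frac{29}{5}\right)^{2} = \frac{841}{25}$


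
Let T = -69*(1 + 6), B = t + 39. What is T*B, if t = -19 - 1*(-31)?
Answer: -24633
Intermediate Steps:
t = 12 (t = -19 + 31 = 12)
B = 51 (B = 12 + 39 = 51)
T = -483 (T = -69*7 = -483)
T*B = -483*51 = -24633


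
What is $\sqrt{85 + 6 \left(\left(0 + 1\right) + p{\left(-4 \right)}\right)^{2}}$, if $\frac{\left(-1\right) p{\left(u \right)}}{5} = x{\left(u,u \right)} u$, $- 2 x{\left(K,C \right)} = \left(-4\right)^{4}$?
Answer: $\sqrt{39290971} \approx 6268.3$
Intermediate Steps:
$x{\left(K,C \right)} = -128$ ($x{\left(K,C \right)} = - \frac{\left(-4\right)^{4}}{2} = \left(- \frac{1}{2}\right) 256 = -128$)
$p{\left(u \right)} = 640 u$ ($p{\left(u \right)} = - 5 \left(- 128 u\right) = 640 u$)
$\sqrt{85 + 6 \left(\left(0 + 1\right) + p{\left(-4 \right)}\right)^{2}} = \sqrt{85 + 6 \left(\left(0 + 1\right) + 640 \left(-4\right)\right)^{2}} = \sqrt{85 + 6 \left(1 - 2560\right)^{2}} = \sqrt{85 + 6 \left(-2559\right)^{2}} = \sqrt{85 + 6 \cdot 6548481} = \sqrt{85 + 39290886} = \sqrt{39290971}$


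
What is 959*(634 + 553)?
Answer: 1138333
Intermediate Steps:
959*(634 + 553) = 959*1187 = 1138333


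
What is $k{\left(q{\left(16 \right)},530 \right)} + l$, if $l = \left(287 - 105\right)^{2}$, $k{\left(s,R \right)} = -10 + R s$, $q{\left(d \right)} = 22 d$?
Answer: $219674$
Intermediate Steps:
$l = 33124$ ($l = 182^{2} = 33124$)
$k{\left(q{\left(16 \right)},530 \right)} + l = \left(-10 + 530 \cdot 22 \cdot 16\right) + 33124 = \left(-10 + 530 \cdot 352\right) + 33124 = \left(-10 + 186560\right) + 33124 = 186550 + 33124 = 219674$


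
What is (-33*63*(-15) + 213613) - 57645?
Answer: 187153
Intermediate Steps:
(-33*63*(-15) + 213613) - 57645 = (-2079*(-15) + 213613) - 57645 = (31185 + 213613) - 57645 = 244798 - 57645 = 187153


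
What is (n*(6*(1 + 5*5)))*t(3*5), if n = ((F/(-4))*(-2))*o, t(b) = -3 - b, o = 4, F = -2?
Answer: 11232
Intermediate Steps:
n = -4 (n = (-2/(-4)*(-2))*4 = (-2*(-1/4)*(-2))*4 = ((1/2)*(-2))*4 = -1*4 = -4)
(n*(6*(1 + 5*5)))*t(3*5) = (-24*(1 + 5*5))*(-3 - 3*5) = (-24*(1 + 25))*(-3 - 1*15) = (-24*26)*(-3 - 15) = -4*156*(-18) = -624*(-18) = 11232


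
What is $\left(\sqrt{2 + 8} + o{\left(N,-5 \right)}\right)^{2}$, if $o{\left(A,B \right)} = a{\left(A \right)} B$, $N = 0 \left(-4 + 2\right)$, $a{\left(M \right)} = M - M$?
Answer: $10$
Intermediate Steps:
$a{\left(M \right)} = 0$
$N = 0$ ($N = 0 \left(-2\right) = 0$)
$o{\left(A,B \right)} = 0$ ($o{\left(A,B \right)} = 0 B = 0$)
$\left(\sqrt{2 + 8} + o{\left(N,-5 \right)}\right)^{2} = \left(\sqrt{2 + 8} + 0\right)^{2} = \left(\sqrt{10} + 0\right)^{2} = \left(\sqrt{10}\right)^{2} = 10$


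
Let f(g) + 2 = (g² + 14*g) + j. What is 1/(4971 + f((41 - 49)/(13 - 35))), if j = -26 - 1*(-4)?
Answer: 121/599219 ≈ 0.00020193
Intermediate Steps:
j = -22 (j = -26 + 4 = -22)
f(g) = -24 + g² + 14*g (f(g) = -2 + ((g² + 14*g) - 22) = -2 + (-22 + g² + 14*g) = -24 + g² + 14*g)
1/(4971 + f((41 - 49)/(13 - 35))) = 1/(4971 + (-24 + ((41 - 49)/(13 - 35))² + 14*((41 - 49)/(13 - 35)))) = 1/(4971 + (-24 + (-8/(-22))² + 14*(-8/(-22)))) = 1/(4971 + (-24 + (-8*(-1/22))² + 14*(-8*(-1/22)))) = 1/(4971 + (-24 + (4/11)² + 14*(4/11))) = 1/(4971 + (-24 + 16/121 + 56/11)) = 1/(4971 - 2272/121) = 1/(599219/121) = 121/599219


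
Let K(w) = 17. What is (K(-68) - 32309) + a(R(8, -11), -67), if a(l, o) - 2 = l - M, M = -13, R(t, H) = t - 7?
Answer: -32276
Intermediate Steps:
R(t, H) = -7 + t
a(l, o) = 15 + l (a(l, o) = 2 + (l - 1*(-13)) = 2 + (l + 13) = 2 + (13 + l) = 15 + l)
(K(-68) - 32309) + a(R(8, -11), -67) = (17 - 32309) + (15 + (-7 + 8)) = -32292 + (15 + 1) = -32292 + 16 = -32276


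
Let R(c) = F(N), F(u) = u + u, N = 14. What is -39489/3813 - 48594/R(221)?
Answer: -4437967/2542 ≈ -1745.9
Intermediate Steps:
F(u) = 2*u
R(c) = 28 (R(c) = 2*14 = 28)
-39489/3813 - 48594/R(221) = -39489/3813 - 48594/28 = -39489*1/3813 - 48594*1/28 = -13163/1271 - 3471/2 = -4437967/2542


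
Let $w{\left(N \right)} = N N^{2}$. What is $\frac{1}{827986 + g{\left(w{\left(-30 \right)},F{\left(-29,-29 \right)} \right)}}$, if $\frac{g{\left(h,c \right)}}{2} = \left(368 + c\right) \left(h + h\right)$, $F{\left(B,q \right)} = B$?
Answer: $- \frac{1}{35784014} \approx -2.7945 \cdot 10^{-8}$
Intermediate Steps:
$w{\left(N \right)} = N^{3}$
$g{\left(h,c \right)} = 4 h \left(368 + c\right)$ ($g{\left(h,c \right)} = 2 \left(368 + c\right) \left(h + h\right) = 2 \left(368 + c\right) 2 h = 2 \cdot 2 h \left(368 + c\right) = 4 h \left(368 + c\right)$)
$\frac{1}{827986 + g{\left(w{\left(-30 \right)},F{\left(-29,-29 \right)} \right)}} = \frac{1}{827986 + 4 \left(-30\right)^{3} \left(368 - 29\right)} = \frac{1}{827986 + 4 \left(-27000\right) 339} = \frac{1}{827986 - 36612000} = \frac{1}{-35784014} = - \frac{1}{35784014}$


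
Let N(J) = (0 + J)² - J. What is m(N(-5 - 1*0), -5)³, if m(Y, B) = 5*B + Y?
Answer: 125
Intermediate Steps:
N(J) = J² - J
m(Y, B) = Y + 5*B
m(N(-5 - 1*0), -5)³ = ((-5 - 1*0)*(-1 + (-5 - 1*0)) + 5*(-5))³ = ((-5 + 0)*(-1 + (-5 + 0)) - 25)³ = (-5*(-1 - 5) - 25)³ = (-5*(-6) - 25)³ = (30 - 25)³ = 5³ = 125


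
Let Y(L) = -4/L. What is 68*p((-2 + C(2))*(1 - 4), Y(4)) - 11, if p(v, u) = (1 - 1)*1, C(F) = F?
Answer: -11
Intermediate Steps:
p(v, u) = 0 (p(v, u) = 0*1 = 0)
68*p((-2 + C(2))*(1 - 4), Y(4)) - 11 = 68*0 - 11 = 0 - 11 = -11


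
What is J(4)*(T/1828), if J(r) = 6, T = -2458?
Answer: -3687/457 ≈ -8.0678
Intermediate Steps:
J(4)*(T/1828) = 6*(-2458/1828) = 6*(-2458*1/1828) = 6*(-1229/914) = -3687/457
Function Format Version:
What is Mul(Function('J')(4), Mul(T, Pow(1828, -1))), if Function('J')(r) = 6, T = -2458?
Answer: Rational(-3687, 457) ≈ -8.0678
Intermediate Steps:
Mul(Function('J')(4), Mul(T, Pow(1828, -1))) = Mul(6, Mul(-2458, Pow(1828, -1))) = Mul(6, Mul(-2458, Rational(1, 1828))) = Mul(6, Rational(-1229, 914)) = Rational(-3687, 457)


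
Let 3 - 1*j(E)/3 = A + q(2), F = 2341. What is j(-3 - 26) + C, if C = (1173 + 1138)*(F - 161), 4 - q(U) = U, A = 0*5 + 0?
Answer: 5037983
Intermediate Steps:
A = 0 (A = 0 + 0 = 0)
q(U) = 4 - U
j(E) = 3 (j(E) = 9 - 3*(0 + (4 - 1*2)) = 9 - 3*(0 + (4 - 2)) = 9 - 3*(0 + 2) = 9 - 3*2 = 9 - 6 = 3)
C = 5037980 (C = (1173 + 1138)*(2341 - 161) = 2311*2180 = 5037980)
j(-3 - 26) + C = 3 + 5037980 = 5037983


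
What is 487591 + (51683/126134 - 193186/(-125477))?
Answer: 7717092611724253/15826915918 ≈ 4.8759e+5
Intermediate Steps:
487591 + (51683/126134 - 193186/(-125477)) = 487591 + (51683*(1/126134) - 193186*(-1/125477)) = 487591 + (51683/126134 + 193186/125477) = 487591 + 30852350715/15826915918 = 7717092611724253/15826915918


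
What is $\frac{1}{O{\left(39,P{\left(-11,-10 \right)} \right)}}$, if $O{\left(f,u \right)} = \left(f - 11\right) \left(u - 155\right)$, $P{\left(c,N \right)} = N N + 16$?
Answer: $- \frac{1}{1092} \approx -0.00091575$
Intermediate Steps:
$P{\left(c,N \right)} = 16 + N^{2}$ ($P{\left(c,N \right)} = N^{2} + 16 = 16 + N^{2}$)
$O{\left(f,u \right)} = \left(-155 + u\right) \left(-11 + f\right)$ ($O{\left(f,u \right)} = \left(-11 + f\right) \left(-155 + u\right) = \left(-155 + u\right) \left(-11 + f\right)$)
$\frac{1}{O{\left(39,P{\left(-11,-10 \right)} \right)}} = \frac{1}{1705 - 6045 - 11 \left(16 + \left(-10\right)^{2}\right) + 39 \left(16 + \left(-10\right)^{2}\right)} = \frac{1}{1705 - 6045 - 11 \left(16 + 100\right) + 39 \left(16 + 100\right)} = \frac{1}{1705 - 6045 - 1276 + 39 \cdot 116} = \frac{1}{1705 - 6045 - 1276 + 4524} = \frac{1}{-1092} = - \frac{1}{1092}$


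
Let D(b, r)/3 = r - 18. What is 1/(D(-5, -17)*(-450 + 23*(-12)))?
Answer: 1/76230 ≈ 1.3118e-5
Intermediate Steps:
D(b, r) = -54 + 3*r (D(b, r) = 3*(r - 18) = 3*(-18 + r) = -54 + 3*r)
1/(D(-5, -17)*(-450 + 23*(-12))) = 1/((-54 + 3*(-17))*(-450 + 23*(-12))) = 1/((-54 - 51)*(-450 - 276)) = 1/(-105*(-726)) = 1/76230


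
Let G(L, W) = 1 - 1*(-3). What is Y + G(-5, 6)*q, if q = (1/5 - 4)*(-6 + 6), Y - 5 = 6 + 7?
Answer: 18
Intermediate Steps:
Y = 18 (Y = 5 + (6 + 7) = 5 + 13 = 18)
q = 0 (q = (⅕ - 4)*0 = -19/5*0 = 0)
G(L, W) = 4 (G(L, W) = 1 + 3 = 4)
Y + G(-5, 6)*q = 18 + 4*0 = 18 + 0 = 18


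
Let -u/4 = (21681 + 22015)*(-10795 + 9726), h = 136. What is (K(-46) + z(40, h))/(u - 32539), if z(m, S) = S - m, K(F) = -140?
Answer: -44/186811557 ≈ -2.3553e-7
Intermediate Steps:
u = 186844096 (u = -4*(21681 + 22015)*(-10795 + 9726) = -174784*(-1069) = -4*(-46711024) = 186844096)
(K(-46) + z(40, h))/(u - 32539) = (-140 + (136 - 1*40))/(186844096 - 32539) = (-140 + (136 - 40))/186811557 = (-140 + 96)*(1/186811557) = -44*1/186811557 = -44/186811557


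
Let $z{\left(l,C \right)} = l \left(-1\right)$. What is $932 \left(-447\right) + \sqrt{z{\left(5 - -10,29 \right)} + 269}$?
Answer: $-416604 + \sqrt{254} \approx -4.1659 \cdot 10^{5}$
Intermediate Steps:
$z{\left(l,C \right)} = - l$
$932 \left(-447\right) + \sqrt{z{\left(5 - -10,29 \right)} + 269} = 932 \left(-447\right) + \sqrt{- (5 - -10) + 269} = -416604 + \sqrt{- (5 + 10) + 269} = -416604 + \sqrt{\left(-1\right) 15 + 269} = -416604 + \sqrt{-15 + 269} = -416604 + \sqrt{254}$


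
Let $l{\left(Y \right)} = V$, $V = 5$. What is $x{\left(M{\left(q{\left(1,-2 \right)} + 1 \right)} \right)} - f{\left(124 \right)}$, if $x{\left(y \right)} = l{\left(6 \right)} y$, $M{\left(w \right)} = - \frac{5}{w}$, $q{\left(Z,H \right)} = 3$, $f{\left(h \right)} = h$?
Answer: $- \frac{521}{4} \approx -130.25$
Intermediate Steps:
$l{\left(Y \right)} = 5$
$x{\left(y \right)} = 5 y$
$x{\left(M{\left(q{\left(1,-2 \right)} + 1 \right)} \right)} - f{\left(124 \right)} = 5 \left(- \frac{5}{3 + 1}\right) - 124 = 5 \left(- \frac{5}{4}\right) - 124 = - \frac{25}{4} - 124 = - \frac{521}{4}$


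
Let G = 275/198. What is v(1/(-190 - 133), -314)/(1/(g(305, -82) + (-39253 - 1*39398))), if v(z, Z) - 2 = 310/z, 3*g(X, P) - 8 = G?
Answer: 70873685680/9 ≈ 7.8749e+9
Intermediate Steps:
G = 25/18 (G = 275*(1/198) = 25/18 ≈ 1.3889)
g(X, P) = 169/54 (g(X, P) = 8/3 + (1/3)*(25/18) = 8/3 + 25/54 = 169/54)
v(z, Z) = 2 + 310/z
v(1/(-190 - 133), -314)/(1/(g(305, -82) + (-39253 - 1*39398))) = (2 + 310/(1/(-190 - 133)))/(1/(169/54 + (-39253 - 1*39398))) = (2 + 310/(1/(-323)))/(1/(169/54 + (-39253 - 39398))) = (2 + 310/(-1/323))/(1/(169/54 - 78651)) = (2 + 310*(-323))/(1/(-4246985/54)) = (2 - 100130)/(-54/4246985) = -100128*(-4246985/54) = 70873685680/9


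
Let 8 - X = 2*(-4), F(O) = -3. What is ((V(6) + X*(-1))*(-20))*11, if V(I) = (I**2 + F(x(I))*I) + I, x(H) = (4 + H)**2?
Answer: -1760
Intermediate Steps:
X = 16 (X = 8 - 2*(-4) = 8 - 1*(-8) = 8 + 8 = 16)
V(I) = I**2 - 2*I (V(I) = (I**2 - 3*I) + I = I**2 - 2*I)
((V(6) + X*(-1))*(-20))*11 = ((6*(-2 + 6) + 16*(-1))*(-20))*11 = ((6*4 - 16)*(-20))*11 = ((24 - 16)*(-20))*11 = (8*(-20))*11 = -160*11 = -1760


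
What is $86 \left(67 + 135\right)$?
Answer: $17372$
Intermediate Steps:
$86 \left(67 + 135\right) = 86 \cdot 202 = 17372$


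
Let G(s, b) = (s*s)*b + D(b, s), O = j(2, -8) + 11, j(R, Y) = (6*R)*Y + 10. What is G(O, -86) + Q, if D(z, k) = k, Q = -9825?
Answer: -493650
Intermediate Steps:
j(R, Y) = 10 + 6*R*Y (j(R, Y) = 6*R*Y + 10 = 10 + 6*R*Y)
O = -75 (O = (10 + 6*2*(-8)) + 11 = (10 - 96) + 11 = -86 + 11 = -75)
G(s, b) = s + b*s**2 (G(s, b) = (s*s)*b + s = s**2*b + s = b*s**2 + s = s + b*s**2)
G(O, -86) + Q = -75*(1 - 86*(-75)) - 9825 = -75*(1 + 6450) - 9825 = -75*6451 - 9825 = -483825 - 9825 = -493650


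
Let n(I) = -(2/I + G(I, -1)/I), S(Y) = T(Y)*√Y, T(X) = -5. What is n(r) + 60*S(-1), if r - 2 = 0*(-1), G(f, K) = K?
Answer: -½ - 300*I ≈ -0.5 - 300.0*I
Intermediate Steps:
S(Y) = -5*√Y
r = 2 (r = 2 + 0*(-1) = 2 + 0 = 2)
n(I) = -1/I (n(I) = -(2/I - 1/I) = -1/I)
n(r) + 60*S(-1) = -1/2 + 60*(-5*I) = -1*½ + 60*(-5*I) = -½ - 300*I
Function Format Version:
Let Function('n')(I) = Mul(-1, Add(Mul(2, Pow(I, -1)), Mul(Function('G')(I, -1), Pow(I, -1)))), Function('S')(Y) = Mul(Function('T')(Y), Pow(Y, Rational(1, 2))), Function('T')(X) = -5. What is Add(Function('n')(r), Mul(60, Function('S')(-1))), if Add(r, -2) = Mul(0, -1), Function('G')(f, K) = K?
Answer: Add(Rational(-1, 2), Mul(-300, I)) ≈ Add(-0.50000, Mul(-300.00, I))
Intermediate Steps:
Function('S')(Y) = Mul(-5, Pow(Y, Rational(1, 2)))
r = 2 (r = Add(2, Mul(0, -1)) = Add(2, 0) = 2)
Function('n')(I) = Mul(-1, Pow(I, -1)) (Function('n')(I) = Mul(-1, Add(Mul(2, Pow(I, -1)), Mul(-1, Pow(I, -1)))) = Mul(-1, Pow(I, -1)))
Add(Function('n')(r), Mul(60, Function('S')(-1))) = Add(Mul(-1, Pow(2, -1)), Mul(60, Mul(-5, Pow(-1, Rational(1, 2))))) = Add(Mul(-1, Rational(1, 2)), Mul(60, Mul(-5, I))) = Add(Rational(-1, 2), Mul(-300, I))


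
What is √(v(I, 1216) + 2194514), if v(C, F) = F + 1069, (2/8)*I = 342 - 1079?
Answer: √2196799 ≈ 1482.2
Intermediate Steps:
I = -2948 (I = 4*(342 - 1079) = 4*(-737) = -2948)
v(C, F) = 1069 + F
√(v(I, 1216) + 2194514) = √((1069 + 1216) + 2194514) = √(2285 + 2194514) = √2196799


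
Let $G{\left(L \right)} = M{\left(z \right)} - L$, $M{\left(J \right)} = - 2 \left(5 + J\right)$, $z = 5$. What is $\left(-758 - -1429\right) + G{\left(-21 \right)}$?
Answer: $672$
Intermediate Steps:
$M{\left(J \right)} = -10 - 2 J$
$G{\left(L \right)} = -20 - L$ ($G{\left(L \right)} = \left(-10 - 10\right) - L = -20 - L$)
$\left(-758 - -1429\right) + G{\left(-21 \right)} = \left(-758 - -1429\right) - -1 = \left(-758 + 1429\right) + \left(-20 + 21\right) = 671 + 1 = 672$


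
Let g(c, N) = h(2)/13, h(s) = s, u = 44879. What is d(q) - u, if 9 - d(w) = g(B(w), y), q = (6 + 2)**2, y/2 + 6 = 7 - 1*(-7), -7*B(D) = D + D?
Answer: -583312/13 ≈ -44870.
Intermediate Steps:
B(D) = -2*D/7 (B(D) = -(D + D)/7 = -2*D/7)
y = 16 (y = -12 + 2*(7 - 1*(-7)) = -12 + 2*(7 + 7) = -12 + 2*14 = -12 + 28 = 16)
q = 64 (q = 8**2 = 64)
g(c, N) = 2/13
d(w) = 115/13 (d(w) = 9 - 1*2/13 = 9 - 2/13 = 115/13)
d(q) - u = 115/13 - 1*44879 = 115/13 - 44879 = -583312/13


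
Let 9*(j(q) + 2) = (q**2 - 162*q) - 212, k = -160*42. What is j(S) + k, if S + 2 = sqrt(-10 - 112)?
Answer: -20168/3 - 166*I*sqrt(122)/9 ≈ -6722.7 - 203.73*I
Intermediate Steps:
S = -2 + I*sqrt(122) (S = -2 + sqrt(-10 - 112) = -2 + sqrt(-122) = -2 + I*sqrt(122) ≈ -2.0 + 11.045*I)
k = -6720
j(q) = -230/9 - 18*q + q**2/9 (j(q) = -2 + ((q**2 - 162*q) - 212)/9 = -2 + (-212 + q**2 - 162*q)/9 = -2 + (-212/9 - 18*q + q**2/9) = -230/9 - 18*q + q**2/9)
j(S) + k = (-230/9 - 18*(-2 + I*sqrt(122)) + (-2 + I*sqrt(122))**2/9) - 6720 = (-230/9 + (36 - 18*I*sqrt(122)) + (-2 + I*sqrt(122))**2/9) - 6720 = (94/9 + (-2 + I*sqrt(122))**2/9 - 18*I*sqrt(122)) - 6720 = -60386/9 + (-2 + I*sqrt(122))**2/9 - 18*I*sqrt(122)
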